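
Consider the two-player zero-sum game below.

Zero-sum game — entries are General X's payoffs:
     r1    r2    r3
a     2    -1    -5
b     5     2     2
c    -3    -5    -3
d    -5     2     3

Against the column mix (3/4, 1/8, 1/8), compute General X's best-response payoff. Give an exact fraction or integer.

17/4

a: (2)·(3/4) + (-1)·(1/8) + (-5)·(1/8) = 3/4.
b: (5)·(3/4) + (2)·(1/8) + (2)·(1/8) = 17/4.
c: (-3)·(3/4) + (-5)·(1/8) + (-3)·(1/8) = -13/4.
d: (-5)·(3/4) + (2)·(1/8) + (3)·(1/8) = -25/8.
The best pure response is b with expected payoff 17/4.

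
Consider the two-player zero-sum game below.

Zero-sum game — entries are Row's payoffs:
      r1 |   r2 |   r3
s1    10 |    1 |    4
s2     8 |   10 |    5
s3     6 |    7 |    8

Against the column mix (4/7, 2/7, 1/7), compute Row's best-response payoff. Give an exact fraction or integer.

s1: (10)·(4/7) + (1)·(2/7) + (4)·(1/7) = 46/7.
s2: (8)·(4/7) + (10)·(2/7) + (5)·(1/7) = 57/7.
s3: (6)·(4/7) + (7)·(2/7) + (8)·(1/7) = 46/7.
The best pure response is s2 with expected payoff 57/7.

57/7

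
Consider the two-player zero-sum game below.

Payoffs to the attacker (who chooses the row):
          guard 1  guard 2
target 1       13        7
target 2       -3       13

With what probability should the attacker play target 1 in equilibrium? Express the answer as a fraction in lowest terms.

8/11

Row minima are 7 and -3, so the attacker's maximin is 7; column maxima are 13 and 13, so the defender's minimax is 13. These differ, so the equilibrium is in mixed strategies.
Let the attacker play target 1 with probability p. The defender is indifferent when 13p − 3(1−p) = 7p + 13(1−p), giving p = 8/11.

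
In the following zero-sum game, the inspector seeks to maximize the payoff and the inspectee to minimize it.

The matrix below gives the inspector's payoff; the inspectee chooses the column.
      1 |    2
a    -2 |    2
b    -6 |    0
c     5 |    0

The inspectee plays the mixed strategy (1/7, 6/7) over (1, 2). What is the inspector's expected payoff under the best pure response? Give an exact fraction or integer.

a: (-2)·(1/7) + (2)·(6/7) = 10/7.
b: (-6)·(1/7) + (0)·(6/7) = -6/7.
c: (5)·(1/7) + (0)·(6/7) = 5/7.
The best pure response is a with expected payoff 10/7.

10/7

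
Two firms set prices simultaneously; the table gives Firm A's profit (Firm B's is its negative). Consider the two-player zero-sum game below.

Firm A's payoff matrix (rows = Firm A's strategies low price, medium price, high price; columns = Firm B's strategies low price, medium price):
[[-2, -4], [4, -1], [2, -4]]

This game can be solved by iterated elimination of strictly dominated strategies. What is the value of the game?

Row low price is strictly dominated by row medium price (4>-2, -1>-4); eliminate low price.
Row high price is strictly dominated by row medium price (4>2, -1>-4); eliminate high price.
Column low price is strictly dominated by medium price for Firm B (-1<4); eliminate low price.
Only (medium price, medium price) remains, with payoff -1.

-1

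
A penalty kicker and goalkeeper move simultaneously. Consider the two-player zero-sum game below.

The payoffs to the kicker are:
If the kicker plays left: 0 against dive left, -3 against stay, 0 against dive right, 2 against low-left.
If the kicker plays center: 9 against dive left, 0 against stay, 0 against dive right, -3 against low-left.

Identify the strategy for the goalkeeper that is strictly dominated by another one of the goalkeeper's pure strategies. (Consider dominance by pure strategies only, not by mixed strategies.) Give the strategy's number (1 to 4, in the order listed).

The goalkeeper prefers columns that give the kicker less. Compare dive left with stay: -3 < 0, 0 < 9.
So stay strictly dominates dive left for the goalkeeper; dive left is strictly dominated.

1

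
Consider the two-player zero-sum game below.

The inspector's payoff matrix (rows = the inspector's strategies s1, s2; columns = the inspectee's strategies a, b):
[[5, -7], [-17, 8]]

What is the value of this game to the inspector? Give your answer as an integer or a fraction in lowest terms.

-79/37

Row minima are -7 and -17, so the inspector's maximin is -7; column maxima are 5 and 8, so the inspectee's minimax is 5. These differ, so the equilibrium is in mixed strategies.
Let the inspector play s1 with probability p. The inspectee is indifferent when 5p − 17(1−p) = −7p + 8(1−p), giving p = 25/37.
Let the inspectee play a with probability q. The inspector is indifferent when 5q − 7(1−q) = −17q + 8(1−q), giving q = 15/37.
The value is 5·(15/37) + (-7)·(22/37) = -79/37.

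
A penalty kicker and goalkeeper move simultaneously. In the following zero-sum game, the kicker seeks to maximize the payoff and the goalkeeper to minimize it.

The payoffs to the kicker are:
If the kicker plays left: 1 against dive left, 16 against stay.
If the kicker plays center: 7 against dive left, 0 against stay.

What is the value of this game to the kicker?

56/11

Row minima are 1 and 0, so the kicker's maximin is 1; column maxima are 7 and 16, so the goalkeeper's minimax is 7. These differ, so the equilibrium is in mixed strategies.
Let the kicker play left with probability p. The goalkeeper is indifferent when p + 7(1−p) = 16p, giving p = 7/22.
Let the goalkeeper play dive left with probability q. The kicker is indifferent when q + 16(1−q) = 7q, giving q = 8/11.
The value is 1·(8/11) + (16)·(3/11) = 56/11.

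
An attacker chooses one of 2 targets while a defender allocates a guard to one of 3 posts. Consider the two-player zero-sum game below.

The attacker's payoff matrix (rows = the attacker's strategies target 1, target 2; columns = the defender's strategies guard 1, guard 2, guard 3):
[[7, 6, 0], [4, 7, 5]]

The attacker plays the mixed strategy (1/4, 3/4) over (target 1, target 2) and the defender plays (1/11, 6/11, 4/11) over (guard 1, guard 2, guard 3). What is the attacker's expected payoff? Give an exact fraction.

Against (1/11, 6/11, 4/11), each row's expected payoff is target 1: 43/11; target 2: 6.
Taking the (1/4, 3/4)-weighted average: (1/4)·(43/11) + (3/4)·(6) = 241/44.

241/44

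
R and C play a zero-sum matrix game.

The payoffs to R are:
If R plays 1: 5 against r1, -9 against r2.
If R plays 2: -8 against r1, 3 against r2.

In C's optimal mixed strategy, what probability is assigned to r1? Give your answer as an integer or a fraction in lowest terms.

12/25

Row minima are -9 and -8, so R's maximin is -8; column maxima are 5 and 3, so C's minimax is 3. These differ, so the equilibrium is in mixed strategies.
Let C play r1 with probability q. R is indifferent when 5q − 9(1−q) = −8q + 3(1−q), giving q = 12/25.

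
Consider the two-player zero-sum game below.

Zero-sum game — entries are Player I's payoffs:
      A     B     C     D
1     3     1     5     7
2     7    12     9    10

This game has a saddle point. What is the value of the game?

7

Row minima: 1, 7 → Player I's maximin is 7.
Column maxima: 7, 12, 9, 10 → Player II's minimax is 7.
They coincide at (2, A), so the value is 7.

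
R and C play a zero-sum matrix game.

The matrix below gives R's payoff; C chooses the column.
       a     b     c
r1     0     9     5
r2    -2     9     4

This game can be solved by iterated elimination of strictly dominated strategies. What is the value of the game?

0

Column b is strictly dominated by a for C (0<9, -2<9); eliminate b.
Row r2 is strictly dominated by row r1 (0>-2, 5>4); eliminate r2.
Column c is strictly dominated by a for C (0<5); eliminate c.
Only (r1, a) remains, with payoff 0.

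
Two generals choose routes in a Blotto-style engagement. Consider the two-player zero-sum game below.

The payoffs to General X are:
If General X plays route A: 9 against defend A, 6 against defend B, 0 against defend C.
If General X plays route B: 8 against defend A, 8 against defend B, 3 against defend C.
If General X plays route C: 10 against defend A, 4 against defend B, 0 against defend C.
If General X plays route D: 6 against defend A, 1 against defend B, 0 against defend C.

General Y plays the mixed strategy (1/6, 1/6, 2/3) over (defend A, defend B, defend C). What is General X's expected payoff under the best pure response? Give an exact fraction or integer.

route A: (9)·(1/6) + (6)·(1/6) + (0)·(2/3) = 5/2.
route B: (8)·(1/6) + (8)·(1/6) + (3)·(2/3) = 14/3.
route C: (10)·(1/6) + (4)·(1/6) + (0)·(2/3) = 7/3.
route D: (6)·(1/6) + (1)·(1/6) + (0)·(2/3) = 7/6.
The best pure response is route B with expected payoff 14/3.

14/3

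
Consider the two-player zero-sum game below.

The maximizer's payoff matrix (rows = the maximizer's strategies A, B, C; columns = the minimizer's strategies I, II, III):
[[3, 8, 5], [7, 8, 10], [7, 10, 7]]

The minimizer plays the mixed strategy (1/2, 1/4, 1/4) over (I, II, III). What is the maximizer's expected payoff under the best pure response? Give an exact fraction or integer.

A: (3)·(1/2) + (8)·(1/4) + (5)·(1/4) = 19/4.
B: (7)·(1/2) + (8)·(1/4) + (10)·(1/4) = 8.
C: (7)·(1/2) + (10)·(1/4) + (7)·(1/4) = 31/4.
The best pure response is B with expected payoff 8.

8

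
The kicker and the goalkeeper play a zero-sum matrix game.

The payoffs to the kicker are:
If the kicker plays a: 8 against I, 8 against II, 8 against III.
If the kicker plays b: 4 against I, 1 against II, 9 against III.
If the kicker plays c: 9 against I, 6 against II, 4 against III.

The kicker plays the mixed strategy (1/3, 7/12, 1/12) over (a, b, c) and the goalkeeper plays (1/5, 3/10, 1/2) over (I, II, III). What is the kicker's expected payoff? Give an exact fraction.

Against (1/5, 3/10, 1/2), each row's expected payoff is a: 8; b: 28/5; c: 28/5.
Taking the (1/3, 7/12, 1/12)-weighted average: (1/3)·(8) + (7/12)·(28/5) + (1/12)·(28/5) = 32/5.

32/5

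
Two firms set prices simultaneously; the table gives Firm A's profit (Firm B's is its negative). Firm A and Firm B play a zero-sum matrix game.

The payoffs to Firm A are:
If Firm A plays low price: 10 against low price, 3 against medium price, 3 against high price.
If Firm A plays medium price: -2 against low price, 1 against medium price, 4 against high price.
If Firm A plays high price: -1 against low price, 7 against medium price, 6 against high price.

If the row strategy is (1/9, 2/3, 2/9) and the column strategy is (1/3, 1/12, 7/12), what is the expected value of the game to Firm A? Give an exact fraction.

Against (1/3, 1/12, 7/12), each row's expected payoff is low price: 16/3; medium price: 7/4; high price: 15/4.
Taking the (1/9, 2/3, 2/9)-weighted average: (1/9)·(16/3) + (2/3)·(7/4) + (2/9)·(15/4) = 70/27.

70/27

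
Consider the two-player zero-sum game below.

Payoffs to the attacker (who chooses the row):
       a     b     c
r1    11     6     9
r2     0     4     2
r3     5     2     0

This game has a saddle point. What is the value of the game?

Row minima: 6, 0, 0 → the attacker's maximin is 6.
Column maxima: 11, 6, 9 → the defender's minimax is 6.
They coincide at (r1, b), so the value is 6.

6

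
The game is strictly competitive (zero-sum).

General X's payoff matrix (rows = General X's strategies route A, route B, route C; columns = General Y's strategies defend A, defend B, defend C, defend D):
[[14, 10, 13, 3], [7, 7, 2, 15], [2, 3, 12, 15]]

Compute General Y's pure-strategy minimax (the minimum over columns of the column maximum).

10

The worst case (largest entry) in each column is defend A: 14, defend B: 10, defend C: 13, defend D: 15.
The best (smallest) of these is 10.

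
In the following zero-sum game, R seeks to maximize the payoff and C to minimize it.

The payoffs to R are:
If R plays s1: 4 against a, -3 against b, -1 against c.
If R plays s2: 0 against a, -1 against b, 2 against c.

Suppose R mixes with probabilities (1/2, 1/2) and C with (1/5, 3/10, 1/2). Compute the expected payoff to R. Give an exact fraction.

Against (1/5, 3/10, 1/2), each row's expected payoff is s1: -3/5; s2: 7/10.
Taking the (1/2, 1/2)-weighted average: (1/2)·(-3/5) + (1/2)·(7/10) = 1/20.

1/20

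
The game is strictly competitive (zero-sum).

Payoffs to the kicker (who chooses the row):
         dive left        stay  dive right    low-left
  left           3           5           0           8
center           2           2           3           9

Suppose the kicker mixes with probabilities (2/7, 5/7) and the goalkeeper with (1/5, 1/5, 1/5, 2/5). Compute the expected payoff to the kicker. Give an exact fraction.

Against (1/5, 1/5, 1/5, 2/5), each row's expected payoff is left: 24/5; center: 5.
Taking the (2/7, 5/7)-weighted average: (2/7)·(24/5) + (5/7)·(5) = 173/35.

173/35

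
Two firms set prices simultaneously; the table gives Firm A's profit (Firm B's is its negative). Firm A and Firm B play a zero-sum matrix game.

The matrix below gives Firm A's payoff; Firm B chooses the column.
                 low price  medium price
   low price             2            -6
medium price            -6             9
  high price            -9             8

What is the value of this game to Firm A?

-18/23

Row high price is strictly dominated by row medium price, so Firm A never plays it.
The remaining 2×2 game on (low price, medium price) × (low price, medium price) has no saddle point. Let Firm A play low price with probability p; indifference gives 2p − 6(1−p) = −6p + 9(1−p), so p = 15/23.
Similarly Firm B's optimal q on low price is 15/23, and the value is 2·(15/23) + (-6)·(8/23) = -18/23.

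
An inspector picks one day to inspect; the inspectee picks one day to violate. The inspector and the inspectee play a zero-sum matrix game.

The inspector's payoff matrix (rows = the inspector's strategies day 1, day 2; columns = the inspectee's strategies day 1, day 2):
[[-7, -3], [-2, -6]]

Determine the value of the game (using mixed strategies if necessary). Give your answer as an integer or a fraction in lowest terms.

-9/2

Row minima are -7 and -6, so the inspector's maximin is -6; column maxima are -2 and -3, so the inspectee's minimax is -3. These differ, so the equilibrium is in mixed strategies.
Let the inspector play day 1 with probability p. The inspectee is indifferent when −7p − 2(1−p) = −3p − 6(1−p), giving p = 1/2.
Let the inspectee play day 1 with probability q. The inspector is indifferent when −7q − 3(1−q) = −2q − 6(1−q), giving q = 3/8.
The value is -7·(3/8) + (-3)·(5/8) = -9/2.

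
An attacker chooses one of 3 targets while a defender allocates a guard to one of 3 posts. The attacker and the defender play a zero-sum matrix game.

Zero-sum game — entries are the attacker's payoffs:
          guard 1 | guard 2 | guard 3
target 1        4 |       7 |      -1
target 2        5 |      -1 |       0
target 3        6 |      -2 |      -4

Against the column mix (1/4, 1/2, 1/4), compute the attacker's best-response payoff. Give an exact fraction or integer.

17/4

target 1: (4)·(1/4) + (7)·(1/2) + (-1)·(1/4) = 17/4.
target 2: (5)·(1/4) + (-1)·(1/2) + (0)·(1/4) = 3/4.
target 3: (6)·(1/4) + (-2)·(1/2) + (-4)·(1/4) = -1/2.
The best pure response is target 1 with expected payoff 17/4.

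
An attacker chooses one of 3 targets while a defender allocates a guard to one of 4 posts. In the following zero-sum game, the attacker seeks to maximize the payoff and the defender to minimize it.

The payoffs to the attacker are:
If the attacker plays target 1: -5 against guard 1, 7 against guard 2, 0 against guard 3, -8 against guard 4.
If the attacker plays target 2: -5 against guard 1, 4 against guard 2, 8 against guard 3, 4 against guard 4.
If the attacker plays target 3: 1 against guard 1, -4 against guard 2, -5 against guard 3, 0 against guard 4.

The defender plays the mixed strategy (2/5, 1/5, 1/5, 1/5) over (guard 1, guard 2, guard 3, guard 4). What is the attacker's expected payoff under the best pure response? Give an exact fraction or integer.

target 1: (-5)·(2/5) + (7)·(1/5) + (0)·(1/5) + (-8)·(1/5) = -11/5.
target 2: (-5)·(2/5) + (4)·(1/5) + (8)·(1/5) + (4)·(1/5) = 6/5.
target 3: (1)·(2/5) + (-4)·(1/5) + (-5)·(1/5) + (0)·(1/5) = -7/5.
The best pure response is target 2 with expected payoff 6/5.

6/5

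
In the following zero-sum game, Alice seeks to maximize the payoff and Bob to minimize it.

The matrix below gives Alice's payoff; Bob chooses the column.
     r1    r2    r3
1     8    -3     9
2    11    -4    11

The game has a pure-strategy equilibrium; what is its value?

-3

Row minima: -3, -4 → Alice's maximin is -3.
Column maxima: 11, -3, 11 → Bob's minimax is -3.
They coincide at (1, r2), so the value is -3.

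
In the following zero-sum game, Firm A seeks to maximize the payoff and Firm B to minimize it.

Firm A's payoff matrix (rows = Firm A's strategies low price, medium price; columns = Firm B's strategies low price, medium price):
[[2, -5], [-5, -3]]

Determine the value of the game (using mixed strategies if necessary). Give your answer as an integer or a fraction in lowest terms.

Row minima are -5 and -5, so Firm A's maximin is -5; column maxima are 2 and -3, so Firm B's minimax is -3. These differ, so the equilibrium is in mixed strategies.
Let Firm A play low price with probability p. Firm B is indifferent when 2p − 5(1−p) = −5p − 3(1−p), giving p = 2/9.
Let Firm B play low price with probability q. Firm A is indifferent when 2q − 5(1−q) = −5q − 3(1−q), giving q = 2/9.
The value is 2·(2/9) + (-5)·(7/9) = -31/9.

-31/9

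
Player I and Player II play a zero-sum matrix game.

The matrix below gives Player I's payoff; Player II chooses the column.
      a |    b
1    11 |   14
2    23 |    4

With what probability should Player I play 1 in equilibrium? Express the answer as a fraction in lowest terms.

19/22

Row minima are 11 and 4, so Player I's maximin is 11; column maxima are 23 and 14, so Player II's minimax is 14. These differ, so the equilibrium is in mixed strategies.
Let Player I play 1 with probability p. Player II is indifferent when 11p + 23(1−p) = 14p + 4(1−p), giving p = 19/22.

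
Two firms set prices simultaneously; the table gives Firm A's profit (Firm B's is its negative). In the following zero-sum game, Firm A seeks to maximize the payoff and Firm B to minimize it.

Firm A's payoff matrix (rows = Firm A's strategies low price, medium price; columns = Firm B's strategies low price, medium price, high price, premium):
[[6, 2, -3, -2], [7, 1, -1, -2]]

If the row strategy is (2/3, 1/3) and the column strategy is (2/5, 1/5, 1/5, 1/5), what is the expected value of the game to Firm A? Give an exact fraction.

Against (2/5, 1/5, 1/5, 1/5), each row's expected payoff is low price: 9/5; medium price: 12/5.
Taking the (2/3, 1/3)-weighted average: (2/3)·(9/5) + (1/3)·(12/5) = 2.

2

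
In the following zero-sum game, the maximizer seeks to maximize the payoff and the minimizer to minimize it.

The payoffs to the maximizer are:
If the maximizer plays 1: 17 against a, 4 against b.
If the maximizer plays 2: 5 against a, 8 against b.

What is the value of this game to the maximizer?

Row minima are 4 and 5, so the maximizer's maximin is 5; column maxima are 17 and 8, so the minimizer's minimax is 8. These differ, so the equilibrium is in mixed strategies.
Let the maximizer play 1 with probability p. The minimizer is indifferent when 17p + 5(1−p) = 4p + 8(1−p), giving p = 3/16.
Let the minimizer play a with probability q. The maximizer is indifferent when 17q + 4(1−q) = 5q + 8(1−q), giving q = 1/4.
The value is 17·(1/4) + (4)·(3/4) = 29/4.

29/4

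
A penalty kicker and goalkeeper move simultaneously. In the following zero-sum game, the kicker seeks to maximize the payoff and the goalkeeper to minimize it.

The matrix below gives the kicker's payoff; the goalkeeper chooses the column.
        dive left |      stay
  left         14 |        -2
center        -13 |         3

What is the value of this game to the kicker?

Row minima are -2 and -13, so the kicker's maximin is -2; column maxima are 14 and 3, so the goalkeeper's minimax is 3. These differ, so the equilibrium is in mixed strategies.
Let the kicker play left with probability p. The goalkeeper is indifferent when 14p − 13(1−p) = −2p + 3(1−p), giving p = 1/2.
Let the goalkeeper play dive left with probability q. The kicker is indifferent when 14q − 2(1−q) = −13q + 3(1−q), giving q = 5/32.
The value is 14·(5/32) + (-2)·(27/32) = 1/2.

1/2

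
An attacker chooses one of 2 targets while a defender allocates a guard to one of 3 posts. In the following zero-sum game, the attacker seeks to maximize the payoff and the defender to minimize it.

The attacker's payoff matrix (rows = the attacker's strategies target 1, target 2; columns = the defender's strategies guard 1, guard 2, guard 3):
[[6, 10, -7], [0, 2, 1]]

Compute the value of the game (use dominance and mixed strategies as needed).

Column guard 2 is strictly dominated by guard 1 for the defender (it gives the attacker more in every row).
The remaining 2×2 game on (target 1, target 2) × (guard 1, guard 3) has no saddle point. Let the attacker play target 1 with probability p; indifference gives 6p = −7p + (1−p), so p = 1/14.
Similarly the defender's optimal q on guard 1 is 4/7, and the value is 6·(4/7) + (-7)·(3/7) = 3/7.

3/7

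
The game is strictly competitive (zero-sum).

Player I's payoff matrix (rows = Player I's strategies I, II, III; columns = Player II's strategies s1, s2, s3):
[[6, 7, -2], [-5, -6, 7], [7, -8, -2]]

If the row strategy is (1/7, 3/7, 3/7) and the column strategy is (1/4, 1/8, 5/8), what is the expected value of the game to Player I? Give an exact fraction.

27/28

Against (1/4, 1/8, 5/8), each row's expected payoff is I: 9/8; II: 19/8; III: -1/2.
Taking the (1/7, 3/7, 3/7)-weighted average: (1/7)·(9/8) + (3/7)·(19/8) + (3/7)·(-1/2) = 27/28.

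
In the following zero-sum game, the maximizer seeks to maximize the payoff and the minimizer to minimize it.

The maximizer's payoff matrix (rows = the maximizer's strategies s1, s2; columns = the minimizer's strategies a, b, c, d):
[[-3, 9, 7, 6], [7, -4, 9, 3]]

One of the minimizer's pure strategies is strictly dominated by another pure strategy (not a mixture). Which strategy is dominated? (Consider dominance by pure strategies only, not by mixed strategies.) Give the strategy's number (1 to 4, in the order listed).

3

The minimizer prefers columns that give the maximizer less. Compare c with a: -3 < 7, 7 < 9.
So a strictly dominates c for the minimizer; c is strictly dominated.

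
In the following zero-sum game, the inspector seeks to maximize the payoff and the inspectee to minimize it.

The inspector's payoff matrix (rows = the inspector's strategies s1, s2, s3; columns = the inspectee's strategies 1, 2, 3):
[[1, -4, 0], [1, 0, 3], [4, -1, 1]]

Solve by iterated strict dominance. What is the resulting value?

Column 1 is strictly dominated by 2 for the inspectee (-4<1, 0<1, -1<4); eliminate 1.
Row s3 is strictly dominated by row s2 (0>-1, 3>1); eliminate s3.
Column 3 is strictly dominated by 2 for the inspectee (-4<0, 0<3); eliminate 3.
Row s1 is strictly dominated by row s2 (0>-4); eliminate s1.
Only (s2, 2) remains, with payoff 0.

0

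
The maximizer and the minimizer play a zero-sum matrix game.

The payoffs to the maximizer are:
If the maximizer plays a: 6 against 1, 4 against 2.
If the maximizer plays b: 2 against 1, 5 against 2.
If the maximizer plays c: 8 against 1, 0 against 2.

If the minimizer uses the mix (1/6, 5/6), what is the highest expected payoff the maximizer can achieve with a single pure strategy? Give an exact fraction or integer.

9/2

a: (6)·(1/6) + (4)·(5/6) = 13/3.
b: (2)·(1/6) + (5)·(5/6) = 9/2.
c: (8)·(1/6) + (0)·(5/6) = 4/3.
The best pure response is b with expected payoff 9/2.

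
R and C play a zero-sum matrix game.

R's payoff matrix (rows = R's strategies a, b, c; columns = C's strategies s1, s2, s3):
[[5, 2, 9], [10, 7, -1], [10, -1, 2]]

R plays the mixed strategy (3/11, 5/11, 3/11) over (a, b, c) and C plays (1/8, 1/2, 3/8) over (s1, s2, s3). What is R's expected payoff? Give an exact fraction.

Against (1/8, 1/2, 3/8), each row's expected payoff is a: 5; b: 35/8; c: 3/2.
Taking the (3/11, 5/11, 3/11)-weighted average: (3/11)·(5) + (5/11)·(35/8) + (3/11)·(3/2) = 331/88.

331/88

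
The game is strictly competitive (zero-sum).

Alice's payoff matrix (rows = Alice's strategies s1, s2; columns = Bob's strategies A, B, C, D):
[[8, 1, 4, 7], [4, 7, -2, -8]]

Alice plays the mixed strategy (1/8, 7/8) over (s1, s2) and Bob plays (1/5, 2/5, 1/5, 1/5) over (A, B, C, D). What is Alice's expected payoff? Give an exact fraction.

Against (1/5, 2/5, 1/5, 1/5), each row's expected payoff is s1: 21/5; s2: 8/5.
Taking the (1/8, 7/8)-weighted average: (1/8)·(21/5) + (7/8)·(8/5) = 77/40.

77/40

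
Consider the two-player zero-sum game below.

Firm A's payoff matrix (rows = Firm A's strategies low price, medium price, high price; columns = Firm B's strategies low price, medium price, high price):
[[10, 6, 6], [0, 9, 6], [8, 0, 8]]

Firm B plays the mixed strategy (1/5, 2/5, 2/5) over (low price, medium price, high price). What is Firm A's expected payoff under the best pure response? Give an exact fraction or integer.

34/5

low price: (10)·(1/5) + (6)·(2/5) + (6)·(2/5) = 34/5.
medium price: (0)·(1/5) + (9)·(2/5) + (6)·(2/5) = 6.
high price: (8)·(1/5) + (0)·(2/5) + (8)·(2/5) = 24/5.
The best pure response is low price with expected payoff 34/5.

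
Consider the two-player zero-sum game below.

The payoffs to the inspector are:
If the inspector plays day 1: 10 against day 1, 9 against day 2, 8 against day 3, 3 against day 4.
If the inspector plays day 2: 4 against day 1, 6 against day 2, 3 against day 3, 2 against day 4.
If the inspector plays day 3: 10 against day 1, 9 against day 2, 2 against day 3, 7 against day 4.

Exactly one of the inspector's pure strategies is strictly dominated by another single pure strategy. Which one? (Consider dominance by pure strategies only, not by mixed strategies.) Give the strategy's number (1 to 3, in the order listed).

2

Compare day 2 with day 1: 10 > 4, 9 > 6, 8 > 3, 3 > 2.
So day 1 strictly dominates day 2 for the inspector; day 2 is strictly dominated.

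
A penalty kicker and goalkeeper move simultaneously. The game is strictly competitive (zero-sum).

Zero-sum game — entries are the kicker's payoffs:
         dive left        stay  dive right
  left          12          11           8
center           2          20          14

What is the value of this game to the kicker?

Column stay is strictly dominated by dive right for the goalkeeper (it gives the kicker more in every row).
The remaining 2×2 game on (left, center) × (dive left, dive right) has no saddle point. Let the kicker play left with probability p; indifference gives 12p + 2(1−p) = 8p + 14(1−p), so p = 3/4.
Similarly the goalkeeper's optimal q on dive left is 3/8, and the value is 12·(3/8) + (8)·(5/8) = 19/2.

19/2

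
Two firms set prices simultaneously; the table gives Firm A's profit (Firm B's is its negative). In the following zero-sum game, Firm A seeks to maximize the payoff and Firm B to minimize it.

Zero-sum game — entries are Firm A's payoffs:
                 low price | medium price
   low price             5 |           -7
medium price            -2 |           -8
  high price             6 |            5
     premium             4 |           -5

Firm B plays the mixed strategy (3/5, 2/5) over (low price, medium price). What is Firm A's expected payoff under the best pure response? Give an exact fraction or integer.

28/5

low price: (5)·(3/5) + (-7)·(2/5) = 1/5.
medium price: (-2)·(3/5) + (-8)·(2/5) = -22/5.
high price: (6)·(3/5) + (5)·(2/5) = 28/5.
premium: (4)·(3/5) + (-5)·(2/5) = 2/5.
The best pure response is high price with expected payoff 28/5.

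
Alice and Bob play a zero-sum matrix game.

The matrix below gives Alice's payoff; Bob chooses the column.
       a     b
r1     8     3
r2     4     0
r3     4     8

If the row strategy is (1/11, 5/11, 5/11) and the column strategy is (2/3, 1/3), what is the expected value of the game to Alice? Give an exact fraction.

Against (2/3, 1/3), each row's expected payoff is r1: 19/3; r2: 8/3; r3: 16/3.
Taking the (1/11, 5/11, 5/11)-weighted average: (1/11)·(19/3) + (5/11)·(8/3) + (5/11)·(16/3) = 139/33.

139/33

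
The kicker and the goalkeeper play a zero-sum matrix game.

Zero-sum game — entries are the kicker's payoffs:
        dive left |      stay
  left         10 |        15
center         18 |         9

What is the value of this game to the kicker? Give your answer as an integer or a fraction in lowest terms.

90/7

Row minima are 10 and 9, so the kicker's maximin is 10; column maxima are 18 and 15, so the goalkeeper's minimax is 15. These differ, so the equilibrium is in mixed strategies.
Let the kicker play left with probability p. The goalkeeper is indifferent when 10p + 18(1−p) = 15p + 9(1−p), giving p = 9/14.
Let the goalkeeper play dive left with probability q. The kicker is indifferent when 10q + 15(1−q) = 18q + 9(1−q), giving q = 3/7.
The value is 10·(3/7) + (15)·(4/7) = 90/7.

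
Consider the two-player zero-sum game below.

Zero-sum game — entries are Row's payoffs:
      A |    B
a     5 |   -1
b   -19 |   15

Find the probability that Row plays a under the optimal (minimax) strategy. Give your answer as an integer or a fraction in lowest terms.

Row minima are -1 and -19, so Row's maximin is -1; column maxima are 5 and 15, so Column's minimax is 5. These differ, so the equilibrium is in mixed strategies.
Let Row play a with probability p. Column is indifferent when 5p − 19(1−p) = −p + 15(1−p), giving p = 17/20.

17/20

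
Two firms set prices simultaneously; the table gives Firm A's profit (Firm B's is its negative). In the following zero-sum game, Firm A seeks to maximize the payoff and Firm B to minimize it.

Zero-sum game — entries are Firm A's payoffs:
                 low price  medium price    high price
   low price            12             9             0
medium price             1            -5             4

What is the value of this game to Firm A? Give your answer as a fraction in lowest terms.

Column low price is strictly dominated by medium price for Firm B (it gives Firm A more in every row).
The remaining 2×2 game on (low price, medium price) × (medium price, high price) has no saddle point. Let Firm A play low price with probability p; indifference gives 9p − 5(1−p) = 4(1−p), so p = 1/2.
Similarly Firm B's optimal q on medium price is 2/9, and the value is 9·(2/9) + (0)·(7/9) = 2.

2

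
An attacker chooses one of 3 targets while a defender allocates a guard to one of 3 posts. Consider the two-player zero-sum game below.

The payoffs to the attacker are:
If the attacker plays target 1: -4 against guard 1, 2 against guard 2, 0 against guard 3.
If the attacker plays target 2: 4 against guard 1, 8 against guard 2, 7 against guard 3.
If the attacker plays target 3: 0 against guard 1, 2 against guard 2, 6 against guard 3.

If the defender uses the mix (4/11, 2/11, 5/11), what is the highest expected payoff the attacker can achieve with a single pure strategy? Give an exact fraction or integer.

target 1: (-4)·(4/11) + (2)·(2/11) + (0)·(5/11) = -12/11.
target 2: (4)·(4/11) + (8)·(2/11) + (7)·(5/11) = 67/11.
target 3: (0)·(4/11) + (2)·(2/11) + (6)·(5/11) = 34/11.
The best pure response is target 2 with expected payoff 67/11.

67/11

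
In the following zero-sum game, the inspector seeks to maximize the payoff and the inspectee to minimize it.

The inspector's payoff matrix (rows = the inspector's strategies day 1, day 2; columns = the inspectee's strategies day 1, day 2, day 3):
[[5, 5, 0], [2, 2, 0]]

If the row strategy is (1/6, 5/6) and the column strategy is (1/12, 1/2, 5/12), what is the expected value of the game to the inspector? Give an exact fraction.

35/24

Against (1/12, 1/2, 5/12), each row's expected payoff is day 1: 35/12; day 2: 7/6.
Taking the (1/6, 5/6)-weighted average: (1/6)·(35/12) + (5/6)·(7/6) = 35/24.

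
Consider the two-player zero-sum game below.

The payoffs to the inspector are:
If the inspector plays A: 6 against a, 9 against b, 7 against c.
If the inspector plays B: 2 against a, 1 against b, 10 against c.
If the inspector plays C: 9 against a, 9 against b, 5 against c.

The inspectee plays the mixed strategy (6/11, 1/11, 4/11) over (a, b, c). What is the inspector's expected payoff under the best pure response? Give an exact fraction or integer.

A: (6)·(6/11) + (9)·(1/11) + (7)·(4/11) = 73/11.
B: (2)·(6/11) + (1)·(1/11) + (10)·(4/11) = 53/11.
C: (9)·(6/11) + (9)·(1/11) + (5)·(4/11) = 83/11.
The best pure response is C with expected payoff 83/11.

83/11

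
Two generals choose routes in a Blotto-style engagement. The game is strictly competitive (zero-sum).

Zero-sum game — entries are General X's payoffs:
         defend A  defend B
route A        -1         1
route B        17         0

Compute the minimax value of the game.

17/19

Row minima are -1 and 0, so General X's maximin is 0; column maxima are 17 and 1, so General Y's minimax is 1. These differ, so the equilibrium is in mixed strategies.
Let General X play route A with probability p. General Y is indifferent when −p + 17(1−p) = p, giving p = 17/19.
Let General Y play defend A with probability q. General X is indifferent when −q + (1−q) = 17q, giving q = 1/19.
The value is -1·(1/19) + (1)·(18/19) = 17/19.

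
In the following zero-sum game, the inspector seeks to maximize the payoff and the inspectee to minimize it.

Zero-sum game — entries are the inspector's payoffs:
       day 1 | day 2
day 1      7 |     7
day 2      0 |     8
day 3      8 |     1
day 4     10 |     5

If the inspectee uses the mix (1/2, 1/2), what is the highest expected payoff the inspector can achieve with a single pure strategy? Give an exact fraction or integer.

15/2

day 1: (7)·(1/2) + (7)·(1/2) = 7.
day 2: (0)·(1/2) + (8)·(1/2) = 4.
day 3: (8)·(1/2) + (1)·(1/2) = 9/2.
day 4: (10)·(1/2) + (5)·(1/2) = 15/2.
The best pure response is day 4 with expected payoff 15/2.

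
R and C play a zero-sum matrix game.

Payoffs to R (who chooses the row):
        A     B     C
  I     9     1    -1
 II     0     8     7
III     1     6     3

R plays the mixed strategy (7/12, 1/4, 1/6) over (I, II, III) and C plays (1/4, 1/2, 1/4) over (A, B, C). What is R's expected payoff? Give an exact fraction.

Against (1/4, 1/2, 1/4), each row's expected payoff is I: 5/2; II: 23/4; III: 4.
Taking the (7/12, 1/4, 1/6)-weighted average: (7/12)·(5/2) + (1/4)·(23/4) + (1/6)·(4) = 57/16.

57/16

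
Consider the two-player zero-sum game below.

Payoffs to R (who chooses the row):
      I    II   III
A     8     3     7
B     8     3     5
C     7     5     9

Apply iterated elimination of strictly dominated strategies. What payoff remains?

Column I is strictly dominated by II for C (3<8, 3<8, 5<7); eliminate I.
Column III is strictly dominated by II for C (3<7, 3<5, 5<9); eliminate III.
Row B is strictly dominated by row C (5>3); eliminate B.
Row A is strictly dominated by row C (5>3); eliminate A.
Only (C, II) remains, with payoff 5.

5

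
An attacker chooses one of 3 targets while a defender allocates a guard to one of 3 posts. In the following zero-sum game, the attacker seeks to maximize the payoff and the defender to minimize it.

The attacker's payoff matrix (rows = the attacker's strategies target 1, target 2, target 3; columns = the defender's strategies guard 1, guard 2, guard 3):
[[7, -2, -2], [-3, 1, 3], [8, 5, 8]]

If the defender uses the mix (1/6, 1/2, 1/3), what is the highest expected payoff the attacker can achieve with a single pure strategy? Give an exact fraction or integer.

target 1: (7)·(1/6) + (-2)·(1/2) + (-2)·(1/3) = -1/2.
target 2: (-3)·(1/6) + (1)·(1/2) + (3)·(1/3) = 1.
target 3: (8)·(1/6) + (5)·(1/2) + (8)·(1/3) = 13/2.
The best pure response is target 3 with expected payoff 13/2.

13/2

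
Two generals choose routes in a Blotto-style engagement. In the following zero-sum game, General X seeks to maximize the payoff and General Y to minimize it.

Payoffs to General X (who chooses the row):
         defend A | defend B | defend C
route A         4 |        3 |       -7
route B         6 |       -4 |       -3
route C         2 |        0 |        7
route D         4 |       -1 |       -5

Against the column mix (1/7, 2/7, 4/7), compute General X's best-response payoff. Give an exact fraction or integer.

route A: (4)·(1/7) + (3)·(2/7) + (-7)·(4/7) = -18/7.
route B: (6)·(1/7) + (-4)·(2/7) + (-3)·(4/7) = -2.
route C: (2)·(1/7) + (0)·(2/7) + (7)·(4/7) = 30/7.
route D: (4)·(1/7) + (-1)·(2/7) + (-5)·(4/7) = -18/7.
The best pure response is route C with expected payoff 30/7.

30/7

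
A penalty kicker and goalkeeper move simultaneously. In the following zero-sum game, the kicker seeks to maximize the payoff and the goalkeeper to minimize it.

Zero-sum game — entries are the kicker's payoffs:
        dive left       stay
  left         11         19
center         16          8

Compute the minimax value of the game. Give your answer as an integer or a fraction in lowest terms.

27/2

Row minima are 11 and 8, so the kicker's maximin is 11; column maxima are 16 and 19, so the goalkeeper's minimax is 16. These differ, so the equilibrium is in mixed strategies.
Let the kicker play left with probability p. The goalkeeper is indifferent when 11p + 16(1−p) = 19p + 8(1−p), giving p = 1/2.
Let the goalkeeper play dive left with probability q. The kicker is indifferent when 11q + 19(1−q) = 16q + 8(1−q), giving q = 11/16.
The value is 11·(11/16) + (19)·(5/16) = 27/2.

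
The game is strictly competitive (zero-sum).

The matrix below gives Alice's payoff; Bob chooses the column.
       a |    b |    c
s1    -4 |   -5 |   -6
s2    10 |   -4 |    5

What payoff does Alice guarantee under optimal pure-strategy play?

Row minima: -6, -4 → Alice's maximin is -4.
Column maxima: 10, -4, 5 → Bob's minimax is -4.
They coincide at (s2, b), so the value is -4.

-4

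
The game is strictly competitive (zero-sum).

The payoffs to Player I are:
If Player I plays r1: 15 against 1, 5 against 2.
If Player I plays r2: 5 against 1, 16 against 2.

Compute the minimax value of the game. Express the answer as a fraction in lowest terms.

Row minima are 5 and 5, so Player I's maximin is 5; column maxima are 15 and 16, so Player II's minimax is 15. These differ, so the equilibrium is in mixed strategies.
Let Player I play r1 with probability p. Player II is indifferent when 15p + 5(1−p) = 5p + 16(1−p), giving p = 11/21.
Let Player II play 1 with probability q. Player I is indifferent when 15q + 5(1−q) = 5q + 16(1−q), giving q = 11/21.
The value is 15·(11/21) + (5)·(10/21) = 215/21.

215/21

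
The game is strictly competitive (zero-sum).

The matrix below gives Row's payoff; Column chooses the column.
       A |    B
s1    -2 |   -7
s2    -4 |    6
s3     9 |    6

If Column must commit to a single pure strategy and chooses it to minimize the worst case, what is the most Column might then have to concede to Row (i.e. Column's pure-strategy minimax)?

The worst case (largest entry) in each column is A: 9, B: 6.
The best (smallest) of these is 6.

6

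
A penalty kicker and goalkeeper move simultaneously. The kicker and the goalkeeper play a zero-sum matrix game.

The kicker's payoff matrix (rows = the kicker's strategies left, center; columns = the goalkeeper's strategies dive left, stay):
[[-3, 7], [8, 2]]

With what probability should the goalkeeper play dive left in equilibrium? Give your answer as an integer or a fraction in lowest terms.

5/16

Row minima are -3 and 2, so the kicker's maximin is 2; column maxima are 8 and 7, so the goalkeeper's minimax is 7. These differ, so the equilibrium is in mixed strategies.
Let the goalkeeper play dive left with probability q. The kicker is indifferent when −3q + 7(1−q) = 8q + 2(1−q), giving q = 5/16.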